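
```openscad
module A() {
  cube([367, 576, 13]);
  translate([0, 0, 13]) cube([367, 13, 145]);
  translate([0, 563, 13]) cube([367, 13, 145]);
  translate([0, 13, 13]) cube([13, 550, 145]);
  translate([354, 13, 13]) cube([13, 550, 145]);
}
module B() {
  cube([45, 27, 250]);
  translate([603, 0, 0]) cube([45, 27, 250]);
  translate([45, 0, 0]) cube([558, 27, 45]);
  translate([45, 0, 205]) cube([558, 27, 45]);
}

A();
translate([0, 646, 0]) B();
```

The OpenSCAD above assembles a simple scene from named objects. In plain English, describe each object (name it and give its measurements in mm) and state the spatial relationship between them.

A is an open-topped rectangular box: outside dimensions 367×576×158 mm, with a uniform wall and base thickness of 13 mm. The base is a full 367×576 slab on the floor; four walls sit on top of the base. The front and back walls (the −y and +y sides) span the full width; the two side walls fit between them.

B is a rectangular picture frame lying in the x–z plane (depth along y). The opening is 558 mm wide (x) by 160 mm tall (z), surrounded by a border 45 mm wide on all four sides. The frame is 27 mm deep and is made of two full-height vertical stiles with two horizontal rails fitted between them.

The picture frame is on the floor beside the open box on its +y side.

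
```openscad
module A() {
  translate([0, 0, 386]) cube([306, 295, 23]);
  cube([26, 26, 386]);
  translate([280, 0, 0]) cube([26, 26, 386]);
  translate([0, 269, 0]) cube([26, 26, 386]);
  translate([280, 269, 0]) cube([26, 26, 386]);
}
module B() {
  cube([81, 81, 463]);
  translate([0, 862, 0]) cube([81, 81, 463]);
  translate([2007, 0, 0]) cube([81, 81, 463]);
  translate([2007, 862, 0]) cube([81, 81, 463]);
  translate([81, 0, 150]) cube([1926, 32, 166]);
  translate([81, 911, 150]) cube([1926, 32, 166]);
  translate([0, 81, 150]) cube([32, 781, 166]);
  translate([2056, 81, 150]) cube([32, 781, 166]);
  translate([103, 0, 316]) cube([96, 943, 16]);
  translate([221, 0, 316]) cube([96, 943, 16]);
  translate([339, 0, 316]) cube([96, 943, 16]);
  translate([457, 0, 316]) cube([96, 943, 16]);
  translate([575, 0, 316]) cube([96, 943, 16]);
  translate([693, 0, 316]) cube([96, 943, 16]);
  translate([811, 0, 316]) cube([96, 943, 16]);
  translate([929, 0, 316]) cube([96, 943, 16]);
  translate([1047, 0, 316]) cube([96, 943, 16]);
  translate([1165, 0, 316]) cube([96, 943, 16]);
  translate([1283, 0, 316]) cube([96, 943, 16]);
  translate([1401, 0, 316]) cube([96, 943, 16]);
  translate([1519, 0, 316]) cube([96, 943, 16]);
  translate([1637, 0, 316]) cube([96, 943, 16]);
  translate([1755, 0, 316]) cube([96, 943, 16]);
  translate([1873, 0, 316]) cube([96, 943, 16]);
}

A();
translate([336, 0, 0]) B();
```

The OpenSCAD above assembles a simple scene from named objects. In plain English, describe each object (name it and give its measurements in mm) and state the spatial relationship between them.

A is a four-legged stool. The seat is 306×295 mm, 23 mm thick, top at z = 409 mm. It stands on four square legs, each 26×26 mm in cross-section, from z = 0 to the seat underside, each flush with a corner of the seat.

B is a bed frame 2088 mm long (x) by 943 mm wide (y). Four 81×81 mm corner posts, 463 mm tall, at the corners of the footprint. Four rails of 32 mm thickness and 166 mm height run between adjacent posts with their undersides at z = 150 mm, their outer faces flush with the outside of the frame (the two x-running rails run between the posts' inner faces; the two y-running rails run between the posts' inner faces). 16 slats, each 96 mm wide (x) and 16 mm thick, lie across the top of the two x-running rails, running the full 943 mm width of the frame in y; the slats are evenly spaced along x between the inner faces of the end posts with equal gaps (rounded down to the nearest mm) at the −x end and between each pair — any rounding remainder accumulates at the +x end.

The bed frame is on the floor beside the stool on its +x side.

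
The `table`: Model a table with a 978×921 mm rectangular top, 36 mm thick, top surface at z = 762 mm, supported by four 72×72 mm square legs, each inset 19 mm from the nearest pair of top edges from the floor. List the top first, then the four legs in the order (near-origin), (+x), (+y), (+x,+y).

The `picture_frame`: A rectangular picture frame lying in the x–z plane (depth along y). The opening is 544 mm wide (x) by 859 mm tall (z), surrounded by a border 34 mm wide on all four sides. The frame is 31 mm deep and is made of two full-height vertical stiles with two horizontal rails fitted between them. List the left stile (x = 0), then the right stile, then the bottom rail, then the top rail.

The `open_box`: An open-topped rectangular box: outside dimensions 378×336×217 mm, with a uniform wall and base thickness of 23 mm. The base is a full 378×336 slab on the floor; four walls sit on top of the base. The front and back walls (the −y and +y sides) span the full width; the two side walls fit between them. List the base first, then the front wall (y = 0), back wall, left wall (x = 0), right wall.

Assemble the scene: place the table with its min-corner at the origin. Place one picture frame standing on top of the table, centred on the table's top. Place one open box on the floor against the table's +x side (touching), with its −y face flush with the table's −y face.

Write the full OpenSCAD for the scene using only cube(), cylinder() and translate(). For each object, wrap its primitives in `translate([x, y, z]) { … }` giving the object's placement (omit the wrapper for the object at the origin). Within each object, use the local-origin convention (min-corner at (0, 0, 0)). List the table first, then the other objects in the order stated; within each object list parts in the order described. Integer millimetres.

translate([0, 0, 726]) cube([978, 921, 36]);
translate([19, 19, 0]) cube([72, 72, 726]);
translate([887, 19, 0]) cube([72, 72, 726]);
translate([19, 830, 0]) cube([72, 72, 726]);
translate([887, 830, 0]) cube([72, 72, 726]);
translate([183, 445, 762]) {
  cube([34, 31, 927]);
  translate([578, 0, 0]) cube([34, 31, 927]);
  translate([34, 0, 0]) cube([544, 31, 34]);
  translate([34, 0, 893]) cube([544, 31, 34]);
}
translate([978, 0, 0]) {
  cube([378, 336, 23]);
  translate([0, 0, 23]) cube([378, 23, 194]);
  translate([0, 313, 23]) cube([378, 23, 194]);
  translate([0, 23, 23]) cube([23, 290, 194]);
  translate([355, 23, 23]) cube([23, 290, 194]);
}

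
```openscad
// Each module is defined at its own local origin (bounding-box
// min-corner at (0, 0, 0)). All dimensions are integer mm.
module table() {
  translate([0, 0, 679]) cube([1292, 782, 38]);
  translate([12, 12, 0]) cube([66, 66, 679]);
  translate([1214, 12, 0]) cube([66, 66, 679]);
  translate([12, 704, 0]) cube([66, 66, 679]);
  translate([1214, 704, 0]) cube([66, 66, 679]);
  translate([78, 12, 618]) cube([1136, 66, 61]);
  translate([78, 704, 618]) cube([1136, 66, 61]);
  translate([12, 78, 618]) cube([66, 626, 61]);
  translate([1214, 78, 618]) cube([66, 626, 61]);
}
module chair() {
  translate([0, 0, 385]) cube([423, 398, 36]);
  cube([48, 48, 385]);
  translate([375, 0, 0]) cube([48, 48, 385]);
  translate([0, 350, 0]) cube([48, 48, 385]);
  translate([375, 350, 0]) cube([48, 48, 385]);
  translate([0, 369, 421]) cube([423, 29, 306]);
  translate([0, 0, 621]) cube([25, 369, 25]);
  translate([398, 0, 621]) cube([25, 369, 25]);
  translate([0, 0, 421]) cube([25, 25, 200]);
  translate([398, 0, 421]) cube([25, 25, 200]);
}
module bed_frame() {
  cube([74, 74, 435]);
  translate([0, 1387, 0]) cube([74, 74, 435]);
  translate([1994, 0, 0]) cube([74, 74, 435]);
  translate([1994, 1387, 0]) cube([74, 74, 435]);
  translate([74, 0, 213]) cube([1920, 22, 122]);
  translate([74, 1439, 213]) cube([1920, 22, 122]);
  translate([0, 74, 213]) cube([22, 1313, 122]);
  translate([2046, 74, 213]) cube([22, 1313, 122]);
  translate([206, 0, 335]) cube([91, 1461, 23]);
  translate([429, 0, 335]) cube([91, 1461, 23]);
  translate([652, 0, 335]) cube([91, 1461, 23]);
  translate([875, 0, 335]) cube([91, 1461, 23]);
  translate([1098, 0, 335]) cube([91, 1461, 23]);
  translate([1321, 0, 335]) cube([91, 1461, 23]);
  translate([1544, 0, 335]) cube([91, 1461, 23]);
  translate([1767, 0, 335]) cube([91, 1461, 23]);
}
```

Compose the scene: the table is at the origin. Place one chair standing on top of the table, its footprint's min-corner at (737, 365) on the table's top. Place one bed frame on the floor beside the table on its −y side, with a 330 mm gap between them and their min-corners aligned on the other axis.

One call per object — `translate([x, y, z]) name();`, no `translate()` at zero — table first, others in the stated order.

table();
translate([737, 365, 717]) chair();
translate([0, -1791, 0]) bed_frame();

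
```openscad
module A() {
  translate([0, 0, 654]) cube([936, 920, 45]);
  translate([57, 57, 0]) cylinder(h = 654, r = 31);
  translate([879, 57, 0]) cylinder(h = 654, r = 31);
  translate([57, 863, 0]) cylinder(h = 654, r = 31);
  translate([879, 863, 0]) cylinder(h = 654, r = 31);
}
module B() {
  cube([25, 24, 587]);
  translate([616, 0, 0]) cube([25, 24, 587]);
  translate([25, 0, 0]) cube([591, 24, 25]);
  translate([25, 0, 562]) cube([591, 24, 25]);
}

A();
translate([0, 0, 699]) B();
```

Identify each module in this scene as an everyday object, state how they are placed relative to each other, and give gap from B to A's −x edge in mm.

The picture frame's min-x is at 0; the table's min-x is 0; gap = 0 mm.

A is a table. B is a picture frame. The picture frame is on top of the table. The gap from the picture frame to the table's −x edge is 0 mm.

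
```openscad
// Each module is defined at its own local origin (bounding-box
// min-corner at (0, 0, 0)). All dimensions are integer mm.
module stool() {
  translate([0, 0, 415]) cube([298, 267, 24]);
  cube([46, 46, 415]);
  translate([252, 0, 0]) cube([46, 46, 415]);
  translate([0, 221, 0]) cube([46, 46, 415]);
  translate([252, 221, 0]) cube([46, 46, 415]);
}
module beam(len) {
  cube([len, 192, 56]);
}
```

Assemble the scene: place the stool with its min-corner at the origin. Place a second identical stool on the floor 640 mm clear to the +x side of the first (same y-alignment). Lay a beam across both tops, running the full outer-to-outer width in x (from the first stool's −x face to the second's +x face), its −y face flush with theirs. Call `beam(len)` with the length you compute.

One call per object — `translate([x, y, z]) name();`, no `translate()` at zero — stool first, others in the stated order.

stool();
translate([938, 0, 0]) stool();
translate([0, 0, 439]) beam(1236);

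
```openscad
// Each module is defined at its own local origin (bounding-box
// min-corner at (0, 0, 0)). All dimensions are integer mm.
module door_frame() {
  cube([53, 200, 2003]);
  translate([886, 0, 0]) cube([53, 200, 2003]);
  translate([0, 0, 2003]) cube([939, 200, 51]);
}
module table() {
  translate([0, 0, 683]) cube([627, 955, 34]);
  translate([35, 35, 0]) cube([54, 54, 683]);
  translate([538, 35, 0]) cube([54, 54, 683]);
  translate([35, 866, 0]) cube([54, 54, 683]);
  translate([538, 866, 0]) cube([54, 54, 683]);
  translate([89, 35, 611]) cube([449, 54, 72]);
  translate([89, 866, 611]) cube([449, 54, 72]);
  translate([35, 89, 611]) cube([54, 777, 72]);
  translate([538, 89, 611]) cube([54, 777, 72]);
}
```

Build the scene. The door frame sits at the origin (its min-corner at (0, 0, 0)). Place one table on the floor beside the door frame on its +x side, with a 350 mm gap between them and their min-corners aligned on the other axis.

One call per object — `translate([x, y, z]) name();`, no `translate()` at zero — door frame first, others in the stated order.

door_frame();
translate([1289, 0, 0]) table();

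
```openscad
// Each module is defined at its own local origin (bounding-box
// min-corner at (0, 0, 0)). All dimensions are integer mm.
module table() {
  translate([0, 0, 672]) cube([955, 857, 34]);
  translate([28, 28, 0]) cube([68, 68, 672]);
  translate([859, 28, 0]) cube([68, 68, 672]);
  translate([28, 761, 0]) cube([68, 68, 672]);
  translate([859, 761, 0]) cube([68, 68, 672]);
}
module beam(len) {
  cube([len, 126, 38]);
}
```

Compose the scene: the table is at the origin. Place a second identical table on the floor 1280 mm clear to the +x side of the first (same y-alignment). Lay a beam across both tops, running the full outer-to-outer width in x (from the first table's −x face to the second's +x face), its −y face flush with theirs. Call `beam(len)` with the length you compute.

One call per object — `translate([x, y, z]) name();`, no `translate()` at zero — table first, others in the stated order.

table();
translate([2235, 0, 0]) table();
translate([0, 0, 706]) beam(3190);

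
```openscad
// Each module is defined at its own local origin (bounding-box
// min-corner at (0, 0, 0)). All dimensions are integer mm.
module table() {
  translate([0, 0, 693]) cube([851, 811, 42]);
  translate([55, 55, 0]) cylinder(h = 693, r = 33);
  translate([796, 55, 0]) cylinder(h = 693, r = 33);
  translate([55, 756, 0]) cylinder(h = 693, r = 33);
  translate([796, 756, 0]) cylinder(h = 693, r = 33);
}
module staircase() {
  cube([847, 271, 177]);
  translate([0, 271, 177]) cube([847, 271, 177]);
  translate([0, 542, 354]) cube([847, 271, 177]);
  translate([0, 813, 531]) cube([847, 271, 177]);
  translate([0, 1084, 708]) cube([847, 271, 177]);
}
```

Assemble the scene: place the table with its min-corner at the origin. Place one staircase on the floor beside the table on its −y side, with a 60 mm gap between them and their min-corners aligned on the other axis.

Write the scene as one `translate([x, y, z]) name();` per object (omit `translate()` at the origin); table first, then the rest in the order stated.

table();
translate([0, -1415, 0]) staircase();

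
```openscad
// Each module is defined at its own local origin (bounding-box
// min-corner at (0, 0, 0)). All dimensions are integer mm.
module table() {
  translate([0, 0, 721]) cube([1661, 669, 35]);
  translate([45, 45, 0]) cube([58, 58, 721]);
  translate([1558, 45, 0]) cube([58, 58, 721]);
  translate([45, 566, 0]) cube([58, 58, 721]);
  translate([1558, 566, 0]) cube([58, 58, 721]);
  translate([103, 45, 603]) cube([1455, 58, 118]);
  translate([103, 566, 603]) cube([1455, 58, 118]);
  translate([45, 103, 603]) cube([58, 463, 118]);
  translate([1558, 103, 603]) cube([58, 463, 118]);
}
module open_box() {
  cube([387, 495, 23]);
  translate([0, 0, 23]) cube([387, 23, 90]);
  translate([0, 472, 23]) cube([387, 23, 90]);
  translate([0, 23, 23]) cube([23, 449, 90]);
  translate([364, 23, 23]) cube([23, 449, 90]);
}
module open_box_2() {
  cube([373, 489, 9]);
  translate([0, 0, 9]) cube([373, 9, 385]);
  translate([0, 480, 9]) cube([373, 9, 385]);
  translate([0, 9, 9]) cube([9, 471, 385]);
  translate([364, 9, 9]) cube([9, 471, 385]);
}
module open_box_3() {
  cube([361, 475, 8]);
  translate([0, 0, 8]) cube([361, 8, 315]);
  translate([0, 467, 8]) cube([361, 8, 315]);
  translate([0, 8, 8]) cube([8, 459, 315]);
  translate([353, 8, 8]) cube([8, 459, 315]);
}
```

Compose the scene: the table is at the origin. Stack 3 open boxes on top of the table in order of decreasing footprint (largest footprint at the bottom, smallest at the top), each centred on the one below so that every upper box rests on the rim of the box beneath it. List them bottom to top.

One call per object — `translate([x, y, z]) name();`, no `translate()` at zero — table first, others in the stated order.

table();
translate([637, 87, 756]) open_box();
translate([644, 90, 869]) open_box_2();
translate([650, 97, 1263]) open_box_3();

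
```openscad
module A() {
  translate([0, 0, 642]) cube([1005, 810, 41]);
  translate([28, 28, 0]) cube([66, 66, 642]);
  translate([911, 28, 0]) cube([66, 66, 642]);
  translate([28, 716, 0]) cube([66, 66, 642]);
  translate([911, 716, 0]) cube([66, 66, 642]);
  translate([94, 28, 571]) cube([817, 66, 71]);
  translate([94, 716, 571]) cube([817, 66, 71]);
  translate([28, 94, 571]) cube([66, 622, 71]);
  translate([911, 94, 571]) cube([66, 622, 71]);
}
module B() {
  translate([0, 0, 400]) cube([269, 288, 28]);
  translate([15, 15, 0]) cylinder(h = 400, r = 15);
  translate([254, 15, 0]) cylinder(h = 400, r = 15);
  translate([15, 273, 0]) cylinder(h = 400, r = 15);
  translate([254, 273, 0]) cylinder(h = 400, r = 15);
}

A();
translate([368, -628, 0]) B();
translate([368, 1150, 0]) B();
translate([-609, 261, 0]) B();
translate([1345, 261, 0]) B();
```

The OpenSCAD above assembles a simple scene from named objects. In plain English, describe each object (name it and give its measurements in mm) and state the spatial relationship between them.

A is a table: top 1005 mm (x) × 810 mm (y), 41 mm thick, upper face at z = 683 mm, on four 66×66 mm square legs, each inset 28 mm from the nearest pair of top edges, running from z = 0 to the bottom of the top. Four apron rails, 66 mm thick and 71 mm tall, run between adjacent legs with their top edges flush with the underside of the top and their outer faces flush with the legs' outer faces.

B is a simple wooden stool: a rectangular seat 269 mm (x) by 288 mm (y), 28 mm thick, top face at z = 428 mm, on four round legs, each 30 mm in diameter. The legs rest on z = 0, each leg's axis is inset half a diameter from the nearest pair of seat edges (so the leg's bounding box is flush with the corner).

Four stools sit around the table at the −y, +y, −x, +x sides.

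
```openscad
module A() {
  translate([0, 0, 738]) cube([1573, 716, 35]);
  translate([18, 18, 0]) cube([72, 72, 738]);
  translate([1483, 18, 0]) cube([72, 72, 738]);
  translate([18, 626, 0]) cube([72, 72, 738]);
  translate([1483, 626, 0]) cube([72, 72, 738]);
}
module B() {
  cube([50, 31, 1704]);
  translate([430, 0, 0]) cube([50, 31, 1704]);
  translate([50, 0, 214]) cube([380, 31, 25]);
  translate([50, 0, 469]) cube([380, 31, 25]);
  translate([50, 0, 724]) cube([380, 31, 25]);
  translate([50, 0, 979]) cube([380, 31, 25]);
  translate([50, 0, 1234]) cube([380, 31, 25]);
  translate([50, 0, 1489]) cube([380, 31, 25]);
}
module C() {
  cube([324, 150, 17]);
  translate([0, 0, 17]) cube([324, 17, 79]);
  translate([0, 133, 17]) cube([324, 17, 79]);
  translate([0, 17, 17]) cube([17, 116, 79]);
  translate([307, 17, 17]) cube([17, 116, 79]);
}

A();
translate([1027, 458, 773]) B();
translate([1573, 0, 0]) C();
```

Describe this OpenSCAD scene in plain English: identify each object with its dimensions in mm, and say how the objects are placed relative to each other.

A is a rectangular dining table. The top is 1573×716×35 mm with its upper surface at z = 773 mm. It stands on four 72×72 mm square legs, each inset 18 mm from the nearest pair of top edges, running from the floor to the underside of the top.

B is a wooden ladder with two side rails of 50×31 mm section and 1704 mm height, set 480 mm apart overall. Between them run 6 rectangular rungs (31 mm deep, 25 mm thick), front faces flush with the rails' −y face. The bottom of the first rung is 214 mm above the floor and each subsequent rung is 255 mm higher than the one below.

C is an open-topped rectangular box: outside dimensions 324×150×96 mm, with a uniform wall and base thickness of 17 mm. The base is a full 324×150 slab on the floor; four walls sit on top of the base. The front and back walls (the −y and +y sides) span the full width; the two side walls fit between them.

The ladder is on top of the table. The open box is against the table's +x side, with their −y faces flush.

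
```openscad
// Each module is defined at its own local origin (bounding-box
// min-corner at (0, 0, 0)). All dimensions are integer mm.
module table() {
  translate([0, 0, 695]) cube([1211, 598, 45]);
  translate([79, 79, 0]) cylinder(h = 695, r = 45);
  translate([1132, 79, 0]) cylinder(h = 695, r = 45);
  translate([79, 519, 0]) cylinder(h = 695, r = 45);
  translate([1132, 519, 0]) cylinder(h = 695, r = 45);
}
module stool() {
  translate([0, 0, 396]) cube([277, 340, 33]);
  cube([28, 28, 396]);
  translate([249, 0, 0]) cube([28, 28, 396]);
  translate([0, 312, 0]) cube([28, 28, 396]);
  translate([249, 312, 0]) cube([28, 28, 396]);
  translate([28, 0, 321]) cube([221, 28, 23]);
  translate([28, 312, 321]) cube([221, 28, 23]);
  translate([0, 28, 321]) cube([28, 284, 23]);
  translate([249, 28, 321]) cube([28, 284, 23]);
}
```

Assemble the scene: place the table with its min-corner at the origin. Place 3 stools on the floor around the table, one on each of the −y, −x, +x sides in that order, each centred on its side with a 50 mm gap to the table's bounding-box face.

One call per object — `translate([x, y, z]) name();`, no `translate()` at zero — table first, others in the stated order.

table();
translate([467, -390, 0]) stool();
translate([-327, 129, 0]) stool();
translate([1261, 129, 0]) stool();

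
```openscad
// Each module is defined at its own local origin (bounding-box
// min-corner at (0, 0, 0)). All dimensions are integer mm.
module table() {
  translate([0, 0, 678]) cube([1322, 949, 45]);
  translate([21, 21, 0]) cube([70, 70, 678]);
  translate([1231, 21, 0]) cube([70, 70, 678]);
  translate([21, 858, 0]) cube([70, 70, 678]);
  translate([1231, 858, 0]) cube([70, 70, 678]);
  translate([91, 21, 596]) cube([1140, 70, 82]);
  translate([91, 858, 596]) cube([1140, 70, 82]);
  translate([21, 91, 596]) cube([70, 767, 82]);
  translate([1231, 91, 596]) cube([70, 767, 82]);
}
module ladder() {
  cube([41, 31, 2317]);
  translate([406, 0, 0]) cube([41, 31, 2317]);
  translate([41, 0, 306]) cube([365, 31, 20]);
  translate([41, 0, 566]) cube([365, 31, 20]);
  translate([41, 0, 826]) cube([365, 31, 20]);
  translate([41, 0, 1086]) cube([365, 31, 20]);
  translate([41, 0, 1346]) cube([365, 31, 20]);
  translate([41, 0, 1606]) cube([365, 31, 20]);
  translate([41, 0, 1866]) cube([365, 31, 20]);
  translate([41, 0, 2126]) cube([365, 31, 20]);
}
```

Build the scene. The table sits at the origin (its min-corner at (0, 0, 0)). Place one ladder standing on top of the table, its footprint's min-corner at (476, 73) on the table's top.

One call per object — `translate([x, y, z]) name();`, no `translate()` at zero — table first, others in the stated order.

table();
translate([476, 73, 723]) ladder();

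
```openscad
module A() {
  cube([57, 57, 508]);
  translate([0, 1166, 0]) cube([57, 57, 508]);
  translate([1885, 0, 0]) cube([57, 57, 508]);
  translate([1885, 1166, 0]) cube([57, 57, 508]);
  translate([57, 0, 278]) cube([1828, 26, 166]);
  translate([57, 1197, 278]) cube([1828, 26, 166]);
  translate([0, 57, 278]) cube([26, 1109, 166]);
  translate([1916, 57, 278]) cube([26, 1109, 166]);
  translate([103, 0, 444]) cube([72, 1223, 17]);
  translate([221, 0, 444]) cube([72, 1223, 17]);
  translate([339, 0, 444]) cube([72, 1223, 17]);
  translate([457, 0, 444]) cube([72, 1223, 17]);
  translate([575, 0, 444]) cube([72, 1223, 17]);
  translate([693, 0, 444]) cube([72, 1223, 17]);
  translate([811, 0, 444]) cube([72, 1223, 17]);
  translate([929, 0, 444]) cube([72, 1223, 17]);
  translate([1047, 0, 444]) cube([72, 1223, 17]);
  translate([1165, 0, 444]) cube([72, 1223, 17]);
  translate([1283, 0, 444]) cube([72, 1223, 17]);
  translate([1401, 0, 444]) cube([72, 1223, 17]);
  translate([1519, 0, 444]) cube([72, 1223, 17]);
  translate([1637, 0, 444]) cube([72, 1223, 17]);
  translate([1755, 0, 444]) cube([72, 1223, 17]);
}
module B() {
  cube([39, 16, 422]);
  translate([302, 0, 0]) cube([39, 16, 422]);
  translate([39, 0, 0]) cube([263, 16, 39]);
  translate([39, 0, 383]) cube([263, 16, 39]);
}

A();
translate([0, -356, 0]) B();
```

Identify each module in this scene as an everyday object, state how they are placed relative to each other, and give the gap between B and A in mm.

A is a bed frame. B is a picture frame. The picture frame is on the floor beside the bed frame on its −y side. The gap between the picture frame and the bed frame is 340 mm.

The picture frame's nearest face is 340 mm from the bed frame's −y face.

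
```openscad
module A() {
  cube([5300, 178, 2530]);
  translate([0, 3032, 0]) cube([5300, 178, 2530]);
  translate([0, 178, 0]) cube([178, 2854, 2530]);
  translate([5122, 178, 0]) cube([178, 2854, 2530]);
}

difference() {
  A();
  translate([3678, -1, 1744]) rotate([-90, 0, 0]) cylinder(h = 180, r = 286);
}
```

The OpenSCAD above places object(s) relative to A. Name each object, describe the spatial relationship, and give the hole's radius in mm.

The subtracted cylinder has r = 286 mm.

A is a house frame. The house frame has a circular hole through its front wall. The hole's radius is 286 mm.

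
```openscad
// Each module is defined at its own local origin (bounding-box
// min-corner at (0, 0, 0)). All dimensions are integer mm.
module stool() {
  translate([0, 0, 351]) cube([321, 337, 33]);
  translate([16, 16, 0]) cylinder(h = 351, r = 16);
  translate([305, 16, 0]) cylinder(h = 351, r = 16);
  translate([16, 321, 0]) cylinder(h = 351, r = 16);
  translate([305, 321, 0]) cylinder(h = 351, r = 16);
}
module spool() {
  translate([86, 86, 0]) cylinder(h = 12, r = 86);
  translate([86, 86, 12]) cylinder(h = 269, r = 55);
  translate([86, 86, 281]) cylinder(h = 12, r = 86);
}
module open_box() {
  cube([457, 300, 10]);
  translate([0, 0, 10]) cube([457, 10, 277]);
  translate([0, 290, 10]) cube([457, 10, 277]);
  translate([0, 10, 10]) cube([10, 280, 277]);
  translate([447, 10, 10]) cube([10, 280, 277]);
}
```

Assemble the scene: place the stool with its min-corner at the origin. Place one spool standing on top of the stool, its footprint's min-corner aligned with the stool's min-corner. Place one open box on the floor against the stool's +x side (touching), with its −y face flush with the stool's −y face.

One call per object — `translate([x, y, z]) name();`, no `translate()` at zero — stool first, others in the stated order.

stool();
translate([0, 0, 384]) spool();
translate([321, 0, 0]) open_box();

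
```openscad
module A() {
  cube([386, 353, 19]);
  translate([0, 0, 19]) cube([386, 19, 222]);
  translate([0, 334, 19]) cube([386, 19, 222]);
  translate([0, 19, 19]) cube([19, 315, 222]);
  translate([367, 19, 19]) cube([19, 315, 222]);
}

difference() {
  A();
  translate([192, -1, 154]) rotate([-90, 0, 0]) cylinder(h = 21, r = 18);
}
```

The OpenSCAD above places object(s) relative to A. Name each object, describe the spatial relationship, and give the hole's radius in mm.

The subtracted cylinder has r = 18 mm.

A is an open box. The open box has a circular hole through its front wall. The hole's radius is 18 mm.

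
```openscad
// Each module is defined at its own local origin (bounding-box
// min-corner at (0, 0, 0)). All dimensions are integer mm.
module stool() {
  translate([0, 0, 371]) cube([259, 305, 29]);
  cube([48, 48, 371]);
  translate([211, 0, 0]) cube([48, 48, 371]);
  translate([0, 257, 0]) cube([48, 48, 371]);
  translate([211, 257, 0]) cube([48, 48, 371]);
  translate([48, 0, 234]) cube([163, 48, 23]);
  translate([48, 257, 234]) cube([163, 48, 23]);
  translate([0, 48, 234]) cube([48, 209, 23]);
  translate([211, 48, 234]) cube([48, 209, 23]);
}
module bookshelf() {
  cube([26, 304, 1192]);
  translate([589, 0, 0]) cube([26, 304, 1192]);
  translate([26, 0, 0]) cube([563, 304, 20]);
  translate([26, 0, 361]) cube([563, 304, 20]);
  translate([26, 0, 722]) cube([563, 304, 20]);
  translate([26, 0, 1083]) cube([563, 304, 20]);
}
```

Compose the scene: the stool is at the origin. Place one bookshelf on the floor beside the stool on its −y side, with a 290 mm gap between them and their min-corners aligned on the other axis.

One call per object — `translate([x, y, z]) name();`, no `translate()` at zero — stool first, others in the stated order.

stool();
translate([0, -594, 0]) bookshelf();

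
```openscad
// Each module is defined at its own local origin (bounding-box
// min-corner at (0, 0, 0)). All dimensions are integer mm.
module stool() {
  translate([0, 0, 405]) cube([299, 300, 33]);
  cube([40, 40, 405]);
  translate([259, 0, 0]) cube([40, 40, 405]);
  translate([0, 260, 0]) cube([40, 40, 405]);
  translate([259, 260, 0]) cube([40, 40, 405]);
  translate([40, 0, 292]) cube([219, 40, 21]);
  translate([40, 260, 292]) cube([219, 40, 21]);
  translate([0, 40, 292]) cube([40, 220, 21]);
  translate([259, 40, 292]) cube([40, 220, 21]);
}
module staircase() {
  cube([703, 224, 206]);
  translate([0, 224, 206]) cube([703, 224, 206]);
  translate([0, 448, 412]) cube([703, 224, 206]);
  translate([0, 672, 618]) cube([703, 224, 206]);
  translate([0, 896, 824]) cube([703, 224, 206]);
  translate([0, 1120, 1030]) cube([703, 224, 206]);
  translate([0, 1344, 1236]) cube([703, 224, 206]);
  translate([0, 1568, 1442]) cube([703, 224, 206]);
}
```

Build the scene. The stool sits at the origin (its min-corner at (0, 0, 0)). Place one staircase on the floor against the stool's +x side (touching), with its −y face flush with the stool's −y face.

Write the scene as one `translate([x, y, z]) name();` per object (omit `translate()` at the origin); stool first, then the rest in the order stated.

stool();
translate([299, 0, 0]) staircase();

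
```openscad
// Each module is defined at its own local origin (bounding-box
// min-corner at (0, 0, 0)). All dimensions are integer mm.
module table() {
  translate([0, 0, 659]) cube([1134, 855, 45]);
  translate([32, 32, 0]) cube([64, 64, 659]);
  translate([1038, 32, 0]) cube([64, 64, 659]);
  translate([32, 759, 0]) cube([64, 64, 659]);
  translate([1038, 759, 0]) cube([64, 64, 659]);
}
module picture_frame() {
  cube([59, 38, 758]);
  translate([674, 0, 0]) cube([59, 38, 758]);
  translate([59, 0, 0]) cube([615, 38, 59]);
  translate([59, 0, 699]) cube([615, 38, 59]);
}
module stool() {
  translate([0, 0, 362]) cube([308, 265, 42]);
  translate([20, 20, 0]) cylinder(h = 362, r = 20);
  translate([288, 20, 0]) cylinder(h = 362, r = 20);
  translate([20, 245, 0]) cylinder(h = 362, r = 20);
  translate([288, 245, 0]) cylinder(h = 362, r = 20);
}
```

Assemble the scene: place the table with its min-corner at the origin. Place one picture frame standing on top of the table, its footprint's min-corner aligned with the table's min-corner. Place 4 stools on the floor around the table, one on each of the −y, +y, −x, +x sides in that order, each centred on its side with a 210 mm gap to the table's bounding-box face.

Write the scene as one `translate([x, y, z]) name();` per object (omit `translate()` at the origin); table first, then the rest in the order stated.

table();
translate([0, 0, 704]) picture_frame();
translate([413, -475, 0]) stool();
translate([413, 1065, 0]) stool();
translate([-518, 295, 0]) stool();
translate([1344, 295, 0]) stool();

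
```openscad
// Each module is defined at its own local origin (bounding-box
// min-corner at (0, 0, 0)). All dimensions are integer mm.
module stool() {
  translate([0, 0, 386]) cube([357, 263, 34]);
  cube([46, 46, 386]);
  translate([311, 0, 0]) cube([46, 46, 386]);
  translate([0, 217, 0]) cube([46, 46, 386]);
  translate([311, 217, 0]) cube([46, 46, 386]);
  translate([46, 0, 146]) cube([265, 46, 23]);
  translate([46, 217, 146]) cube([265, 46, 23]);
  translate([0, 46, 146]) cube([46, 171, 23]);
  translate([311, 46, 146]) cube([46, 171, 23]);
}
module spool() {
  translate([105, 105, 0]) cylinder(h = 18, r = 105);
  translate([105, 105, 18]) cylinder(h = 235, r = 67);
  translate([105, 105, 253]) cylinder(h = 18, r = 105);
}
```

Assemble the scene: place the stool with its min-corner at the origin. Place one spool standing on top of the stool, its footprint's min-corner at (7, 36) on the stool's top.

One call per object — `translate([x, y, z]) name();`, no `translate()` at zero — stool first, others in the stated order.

stool();
translate([7, 36, 420]) spool();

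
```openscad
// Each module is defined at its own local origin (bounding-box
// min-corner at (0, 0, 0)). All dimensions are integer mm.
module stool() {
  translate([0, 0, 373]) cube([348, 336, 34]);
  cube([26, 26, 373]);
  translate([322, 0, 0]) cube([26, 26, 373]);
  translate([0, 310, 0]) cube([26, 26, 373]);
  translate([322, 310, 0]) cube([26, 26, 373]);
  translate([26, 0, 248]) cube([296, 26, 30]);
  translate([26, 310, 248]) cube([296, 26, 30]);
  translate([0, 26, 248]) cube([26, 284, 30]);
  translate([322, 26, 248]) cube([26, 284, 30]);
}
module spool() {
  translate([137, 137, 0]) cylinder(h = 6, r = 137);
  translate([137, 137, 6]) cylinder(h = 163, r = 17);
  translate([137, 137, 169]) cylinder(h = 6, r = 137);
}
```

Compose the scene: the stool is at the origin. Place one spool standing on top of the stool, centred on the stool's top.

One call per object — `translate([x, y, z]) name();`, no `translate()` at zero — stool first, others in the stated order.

stool();
translate([37, 31, 407]) spool();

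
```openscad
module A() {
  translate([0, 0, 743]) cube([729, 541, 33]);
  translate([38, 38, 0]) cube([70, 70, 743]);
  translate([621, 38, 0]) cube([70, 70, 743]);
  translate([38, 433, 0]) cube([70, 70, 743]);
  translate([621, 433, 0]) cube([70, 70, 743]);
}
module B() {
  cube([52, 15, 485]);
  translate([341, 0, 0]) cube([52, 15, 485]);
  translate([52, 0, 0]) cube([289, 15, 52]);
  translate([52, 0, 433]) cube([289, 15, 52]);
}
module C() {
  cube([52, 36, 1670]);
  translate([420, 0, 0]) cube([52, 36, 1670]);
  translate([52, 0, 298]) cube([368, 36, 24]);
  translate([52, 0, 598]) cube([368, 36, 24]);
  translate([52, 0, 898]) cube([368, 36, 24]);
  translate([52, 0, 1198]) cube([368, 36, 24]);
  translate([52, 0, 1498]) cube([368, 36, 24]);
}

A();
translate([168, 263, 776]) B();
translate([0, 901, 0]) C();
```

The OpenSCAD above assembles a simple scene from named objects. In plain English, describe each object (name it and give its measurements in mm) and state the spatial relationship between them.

A is a rectangular dining table. The top is 729×541×33 mm with its upper surface at z = 776 mm. It stands on four 70×70 mm square legs, each inset 38 mm from the nearest pair of top edges, running from the floor to the underside of the top.

B is a picture frame with a 289×381 mm rectangular opening (x by z) and a uniform 52 mm border on every side. Frame depth is 15 mm along y. It is built from two vertical stiles running the full outside height and two horizontal rails spanning the gap between the stiles.

C is a straight ladder. Two 52×36 mm vertical rails, 1670 mm tall, stand 472 mm apart (outside-to-outside) with their front faces coplanar on the −y side. 5 rungs, each 36 mm deep and 24 mm tall, span between the inner faces of the rails, front faces flush with the rails. The lowest rung's underside is at z = 298 mm and rungs are spaced 300 mm apart (underside to underside).

The picture frame is on top of the table, centred. The ladder is on the floor beside the table on its +y side.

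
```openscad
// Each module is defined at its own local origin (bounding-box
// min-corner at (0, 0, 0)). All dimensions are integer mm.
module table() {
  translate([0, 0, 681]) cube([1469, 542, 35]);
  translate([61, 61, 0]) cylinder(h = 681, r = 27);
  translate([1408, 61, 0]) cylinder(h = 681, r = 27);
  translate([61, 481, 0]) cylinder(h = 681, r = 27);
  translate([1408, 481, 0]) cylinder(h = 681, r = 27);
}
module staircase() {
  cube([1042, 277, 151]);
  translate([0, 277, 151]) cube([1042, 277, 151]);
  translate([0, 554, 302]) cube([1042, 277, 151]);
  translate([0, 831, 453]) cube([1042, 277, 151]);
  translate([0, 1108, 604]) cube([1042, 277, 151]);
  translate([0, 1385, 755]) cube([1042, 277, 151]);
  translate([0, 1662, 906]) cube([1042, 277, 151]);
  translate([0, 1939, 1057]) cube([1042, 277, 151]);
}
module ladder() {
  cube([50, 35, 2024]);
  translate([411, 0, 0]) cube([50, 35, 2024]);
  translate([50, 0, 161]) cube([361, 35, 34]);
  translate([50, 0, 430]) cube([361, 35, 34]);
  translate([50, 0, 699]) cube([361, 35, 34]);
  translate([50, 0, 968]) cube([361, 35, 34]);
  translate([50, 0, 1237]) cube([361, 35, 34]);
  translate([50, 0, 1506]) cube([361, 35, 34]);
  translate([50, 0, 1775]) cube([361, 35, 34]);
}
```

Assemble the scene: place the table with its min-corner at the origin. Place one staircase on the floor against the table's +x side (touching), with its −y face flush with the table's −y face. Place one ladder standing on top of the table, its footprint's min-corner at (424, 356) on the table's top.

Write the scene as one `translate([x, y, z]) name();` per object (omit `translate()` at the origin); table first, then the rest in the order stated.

table();
translate([1469, 0, 0]) staircase();
translate([424, 356, 716]) ladder();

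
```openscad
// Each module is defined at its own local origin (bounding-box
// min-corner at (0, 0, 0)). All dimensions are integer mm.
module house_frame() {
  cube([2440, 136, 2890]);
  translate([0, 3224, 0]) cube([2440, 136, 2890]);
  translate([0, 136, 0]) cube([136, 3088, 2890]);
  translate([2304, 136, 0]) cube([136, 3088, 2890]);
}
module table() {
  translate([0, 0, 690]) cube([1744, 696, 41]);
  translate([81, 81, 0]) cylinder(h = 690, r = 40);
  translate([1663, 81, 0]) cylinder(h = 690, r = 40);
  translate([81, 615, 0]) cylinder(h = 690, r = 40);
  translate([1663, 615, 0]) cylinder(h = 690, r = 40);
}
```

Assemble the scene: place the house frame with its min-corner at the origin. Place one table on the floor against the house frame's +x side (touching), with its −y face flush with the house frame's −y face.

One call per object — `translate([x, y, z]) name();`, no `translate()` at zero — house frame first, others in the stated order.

house_frame();
translate([2440, 0, 0]) table();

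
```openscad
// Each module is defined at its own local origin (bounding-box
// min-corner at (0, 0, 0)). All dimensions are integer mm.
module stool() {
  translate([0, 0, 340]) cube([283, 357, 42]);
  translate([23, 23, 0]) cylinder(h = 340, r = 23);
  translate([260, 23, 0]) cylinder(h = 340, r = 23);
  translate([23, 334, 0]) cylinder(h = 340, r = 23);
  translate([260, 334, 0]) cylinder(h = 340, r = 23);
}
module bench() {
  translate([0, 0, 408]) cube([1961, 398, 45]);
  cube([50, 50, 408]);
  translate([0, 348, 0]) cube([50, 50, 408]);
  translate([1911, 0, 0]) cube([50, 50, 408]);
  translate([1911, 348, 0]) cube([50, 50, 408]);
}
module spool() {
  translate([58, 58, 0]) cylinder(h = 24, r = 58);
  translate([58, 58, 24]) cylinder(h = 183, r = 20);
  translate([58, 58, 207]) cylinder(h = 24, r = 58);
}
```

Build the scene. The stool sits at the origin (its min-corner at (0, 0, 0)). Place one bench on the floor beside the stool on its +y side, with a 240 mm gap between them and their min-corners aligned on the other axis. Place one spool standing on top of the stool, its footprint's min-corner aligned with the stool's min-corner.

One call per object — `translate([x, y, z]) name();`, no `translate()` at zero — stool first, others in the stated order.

stool();
translate([0, 597, 0]) bench();
translate([0, 0, 382]) spool();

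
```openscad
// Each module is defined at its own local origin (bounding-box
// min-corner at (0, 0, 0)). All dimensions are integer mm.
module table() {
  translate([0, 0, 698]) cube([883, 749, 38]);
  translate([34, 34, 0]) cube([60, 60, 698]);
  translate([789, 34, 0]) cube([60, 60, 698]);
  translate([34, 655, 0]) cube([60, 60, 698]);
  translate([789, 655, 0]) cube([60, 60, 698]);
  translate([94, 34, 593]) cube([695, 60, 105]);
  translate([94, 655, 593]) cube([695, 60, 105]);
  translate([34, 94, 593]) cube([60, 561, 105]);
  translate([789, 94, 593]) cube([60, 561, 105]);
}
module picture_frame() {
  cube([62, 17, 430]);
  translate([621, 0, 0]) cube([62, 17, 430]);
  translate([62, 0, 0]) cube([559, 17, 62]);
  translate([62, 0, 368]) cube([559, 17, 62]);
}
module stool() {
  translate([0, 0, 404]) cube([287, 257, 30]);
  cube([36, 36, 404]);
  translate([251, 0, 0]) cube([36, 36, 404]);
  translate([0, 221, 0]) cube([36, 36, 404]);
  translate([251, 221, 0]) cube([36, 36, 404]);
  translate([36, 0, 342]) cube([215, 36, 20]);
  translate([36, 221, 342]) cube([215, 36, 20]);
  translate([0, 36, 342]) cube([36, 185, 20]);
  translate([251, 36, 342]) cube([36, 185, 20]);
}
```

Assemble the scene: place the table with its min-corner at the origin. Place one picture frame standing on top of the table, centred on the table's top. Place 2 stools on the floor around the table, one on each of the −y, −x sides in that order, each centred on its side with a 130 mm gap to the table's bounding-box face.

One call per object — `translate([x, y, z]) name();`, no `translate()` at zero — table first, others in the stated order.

table();
translate([100, 366, 736]) picture_frame();
translate([298, -387, 0]) stool();
translate([-417, 246, 0]) stool();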